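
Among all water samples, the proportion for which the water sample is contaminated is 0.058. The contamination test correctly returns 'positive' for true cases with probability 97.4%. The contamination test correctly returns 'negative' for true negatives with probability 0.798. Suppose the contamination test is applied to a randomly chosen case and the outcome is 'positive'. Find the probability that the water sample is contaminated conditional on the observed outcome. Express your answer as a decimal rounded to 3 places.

Write H for 'the water sample is contaminated'. Prior odds H:¬H = 0.058/0.942 = 0.061571. For the 'positive' outcome, the likelihood ratio is 0.974/0.202 = 4.8218.
Posterior odds = 0.061571 × 4.8218 = 0.29688, so P(H|E) = 0.29688/(1+0.29688) = 0.229.

P(H | E) ≈ 0.229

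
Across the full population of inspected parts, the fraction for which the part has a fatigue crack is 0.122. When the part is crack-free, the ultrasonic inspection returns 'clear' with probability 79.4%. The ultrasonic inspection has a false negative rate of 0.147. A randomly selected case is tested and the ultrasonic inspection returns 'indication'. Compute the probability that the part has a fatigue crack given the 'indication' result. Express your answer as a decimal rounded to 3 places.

P(H | E) ≈ 0.365

Write H for 'the part has a fatigue crack'. Prior odds H:¬H = 0.122/0.878 = 0.13895. For the 'indication' outcome, the likelihood ratio is 0.853/0.206 = 4.1408.
Posterior odds = 0.13895 × 4.1408 = 0.57537, so P(H|E) = 0.57537/(1+0.57537) = 0.365.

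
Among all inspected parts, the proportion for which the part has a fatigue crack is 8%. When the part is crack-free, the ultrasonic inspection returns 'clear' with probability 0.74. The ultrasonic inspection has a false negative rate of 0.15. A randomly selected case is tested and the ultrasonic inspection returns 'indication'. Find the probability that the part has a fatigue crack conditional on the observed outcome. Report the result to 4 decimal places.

P(H | E) ≈ 0.2214

Let H be the event that the part has a fatigue crack. P(H) = 0.08, so P(¬H) = 0.92. With E the 'indication' result, P(E|H) = 0.85 and P(E|¬H) = 0.26.
P(E) = 0.85·0.08 + 0.26·0.92 = 0.068000 + 0.23920 = 0.30720.
By Bayes' theorem, P(H|E) = 0.068000 / 0.30720 = 0.2214.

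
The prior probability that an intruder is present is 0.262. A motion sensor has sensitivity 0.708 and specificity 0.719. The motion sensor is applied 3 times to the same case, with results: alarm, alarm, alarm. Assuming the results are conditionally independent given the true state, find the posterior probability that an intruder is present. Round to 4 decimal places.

Posterior P(H) ≈ 0.8503

With H the event that an intruder is present, the joint likelihood of the observed sequence is P(data|H) = 0.708·0.708·0.708 = 0.35489 and P(data|¬H) = 0.281·0.281·0.281 = 0.022188.
Bayes: P(H|data) = 0.262·0.35489 / (0.262·0.35489 + 0.738·0.022188) = 0.092982/0.10936 = 0.8503.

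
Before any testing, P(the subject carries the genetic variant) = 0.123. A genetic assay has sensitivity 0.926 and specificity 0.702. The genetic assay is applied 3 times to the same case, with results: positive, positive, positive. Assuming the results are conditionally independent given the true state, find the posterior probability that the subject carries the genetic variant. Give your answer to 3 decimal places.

Posterior P(H) ≈ 0.808

With H the event that the subject carries the genetic variant, the joint likelihood of the observed sequence is P(data|H) = 0.926·0.926·0.926 = 0.79402 and P(data|¬H) = 0.298·0.298·0.298 = 0.026464.
Bayes: P(H|data) = 0.123·0.79402 / (0.123·0.79402 + 0.877·0.026464) = 0.097665/0.12087 = 0.8080.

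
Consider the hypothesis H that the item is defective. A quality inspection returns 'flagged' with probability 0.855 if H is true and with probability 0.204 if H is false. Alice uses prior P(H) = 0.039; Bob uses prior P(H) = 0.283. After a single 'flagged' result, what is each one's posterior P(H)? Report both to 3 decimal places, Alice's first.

Alice: 0.145; Bob: 0.623

P('+'|H) = 0.855, P('+'|¬H) = 0.204.
Alice: numerator 0.855·0.039 = 0.033345; evidence = 0.033345+0.204·0.961 = 0.22939; posterior = 0.145.
Bob: numerator 0.855·0.283 = 0.24196; evidence = 0.24196+0.204·0.717 = 0.38823; posterior = 0.623.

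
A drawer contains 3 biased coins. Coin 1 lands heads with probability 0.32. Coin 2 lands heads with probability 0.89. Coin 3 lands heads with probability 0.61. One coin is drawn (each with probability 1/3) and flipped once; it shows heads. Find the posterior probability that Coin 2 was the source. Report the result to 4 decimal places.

Posterior probability ≈ 0.4890

Tabulate prior·likelihood by source: [1] prior 0.333333, lik 0.32, product 0.1067; [2] prior 0.333333, lik 0.89, product 0.2967; [3] prior 0.333333, lik 0.61, product 0.2033.
Normalizing constant = 0.60667; the posterior for Coin 2 is its product over the sum, 0.2967/0.60667 = 0.4890.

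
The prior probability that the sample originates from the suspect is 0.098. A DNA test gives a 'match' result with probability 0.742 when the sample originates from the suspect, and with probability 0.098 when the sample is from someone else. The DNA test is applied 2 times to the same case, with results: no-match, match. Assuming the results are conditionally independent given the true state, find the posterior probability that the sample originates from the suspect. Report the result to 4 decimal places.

With H the event that the sample originates from the suspect, the joint likelihood of the observed sequence is P(data|H) = 0.258·0.742 = 0.19144 and P(data|¬H) = 0.902·0.098 = 0.088396.
Bayes: P(H|data) = 0.098·0.19144 / (0.098·0.19144 + 0.902·0.088396) = 0.018761/0.098494 = 0.1905.

Posterior P(H) ≈ 0.1905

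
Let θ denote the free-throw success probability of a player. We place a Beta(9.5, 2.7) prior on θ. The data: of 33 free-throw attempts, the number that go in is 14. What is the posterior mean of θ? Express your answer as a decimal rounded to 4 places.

Posterior mean ≈ 0.5199

Observing 14 successes and 19 failures updates Beta(9.5, 2.7) by adding the success and failure counts to the two shape parameters: α = 9.5+14 = 23.5, β = 2.7+19 = 21.7.
E[θ | data] = 23.5/(23.5+21.7) = 0.5199.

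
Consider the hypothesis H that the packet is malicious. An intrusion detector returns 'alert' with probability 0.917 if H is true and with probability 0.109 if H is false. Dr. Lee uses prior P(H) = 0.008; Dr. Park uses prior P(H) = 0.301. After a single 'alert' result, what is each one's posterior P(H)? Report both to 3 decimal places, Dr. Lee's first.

Dr. Lee: 0.064; Dr. Park: 0.784

P('+'|H) = 0.917, P('+'|¬H) = 0.109.
Dr. Lee: numerator 0.917·0.008 = 0.0073360; evidence = 0.0073360+0.109·0.992 = 0.11546; posterior = 0.064.
Dr. Park: numerator 0.917·0.301 = 0.27602; evidence = 0.27602+0.109·0.699 = 0.35221; posterior = 0.784.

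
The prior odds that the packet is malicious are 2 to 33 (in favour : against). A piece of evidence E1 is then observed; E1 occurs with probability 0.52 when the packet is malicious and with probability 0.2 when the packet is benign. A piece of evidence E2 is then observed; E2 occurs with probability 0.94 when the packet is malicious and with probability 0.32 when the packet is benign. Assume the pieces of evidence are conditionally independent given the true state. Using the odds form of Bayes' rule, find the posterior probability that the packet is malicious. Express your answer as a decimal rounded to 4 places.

Posterior probability ≈ 0.3164

Prior odds = 2/33 = 0.060606.
Likelihood ratio for E1 = 0.52/0.2 = 2.6000.
Likelihood ratio for E2 = 0.94/0.32 = 2.9375.
Posterior odds = prior odds × LR₁ × LR₂ = 0.46288.
Posterior probability = odds/(1+odds) = 0.46288/1.4629 = 0.3164.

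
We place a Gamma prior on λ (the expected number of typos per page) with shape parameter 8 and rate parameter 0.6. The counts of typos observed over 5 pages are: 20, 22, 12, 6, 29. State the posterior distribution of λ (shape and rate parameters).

Posterior: Gamma(shape=97, rate=5.6)

Total count ∑xᵢ = 89 over n = 5 pages.
Gamma is conjugate to the Poisson likelihood: posterior is Gamma(shape = 8+89 = 97, rate = 0.6+5 = 5.6).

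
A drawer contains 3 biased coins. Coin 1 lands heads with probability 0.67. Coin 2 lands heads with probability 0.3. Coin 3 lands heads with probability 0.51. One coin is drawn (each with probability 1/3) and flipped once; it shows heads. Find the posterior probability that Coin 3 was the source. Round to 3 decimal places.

Posterior probability ≈ 0.345

Tabulate prior·likelihood by source: [1] prior 0.333333, lik 0.67, product 0.2233; [2] prior 0.333333, lik 0.3, product 0.1000; [3] prior 0.333333, lik 0.51, product 0.1700.
Normalizing constant = 0.49333; the posterior for Coin 3 is its product over the sum, 0.1700/0.49333 = 0.345.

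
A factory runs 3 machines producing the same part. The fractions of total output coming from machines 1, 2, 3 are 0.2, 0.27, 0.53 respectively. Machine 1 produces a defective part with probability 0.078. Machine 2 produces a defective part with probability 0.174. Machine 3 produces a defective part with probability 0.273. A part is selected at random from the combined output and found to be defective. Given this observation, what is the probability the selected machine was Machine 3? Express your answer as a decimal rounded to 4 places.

Posterior probability ≈ 0.6981

Tabulate prior·likelihood by source: [1] prior 0.2, lik 0.078, product 0.01560; [2] prior 0.27, lik 0.174, product 0.04698; [3] prior 0.53, lik 0.273, product 0.1447.
Normalizing constant = 0.20727; the posterior for Machine 3 is its product over the sum, 0.1447/0.20727 = 0.6981.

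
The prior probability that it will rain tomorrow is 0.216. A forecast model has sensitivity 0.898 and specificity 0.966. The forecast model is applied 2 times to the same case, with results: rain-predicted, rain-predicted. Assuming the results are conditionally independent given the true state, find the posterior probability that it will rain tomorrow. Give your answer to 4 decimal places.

With H the event that it will rain tomorrow, the joint likelihood of the observed sequence is P(data|H) = 0.898·0.898 = 0.80640 and P(data|¬H) = 0.034·0.034 = 0.0011560.
Bayes: P(H|data) = 0.216·0.80640 / (0.216·0.80640 + 0.784·0.0011560) = 0.17418/0.17509 = 0.9948.

Posterior P(H) ≈ 0.9948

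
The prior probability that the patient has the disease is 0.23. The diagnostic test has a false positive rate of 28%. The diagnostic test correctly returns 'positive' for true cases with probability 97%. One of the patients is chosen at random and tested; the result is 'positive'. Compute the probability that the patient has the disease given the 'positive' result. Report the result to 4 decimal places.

Write H for 'the patient has the disease'. Prior odds H:¬H = 0.23/0.77 = 0.29870. For the 'positive' outcome, the likelihood ratio is 0.97/0.28 = 3.4643.
Posterior odds = 0.29870 × 3.4643 = 1.0348, so P(H|E) = 1.0348/(1+1.0348) = 0.5085.

P(H | E) ≈ 0.5085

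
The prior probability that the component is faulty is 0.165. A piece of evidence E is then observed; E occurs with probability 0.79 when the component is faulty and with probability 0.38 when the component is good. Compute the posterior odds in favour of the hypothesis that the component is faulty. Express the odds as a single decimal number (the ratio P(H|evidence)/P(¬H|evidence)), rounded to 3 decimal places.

Posterior odds ≈ 0.411

Prior odds = 0.165/(1−0.165) = 0.19760.
Likelihood ratio for E = 0.79/0.38 = 2.0789.
Posterior odds = prior odds × LR = 0.41081.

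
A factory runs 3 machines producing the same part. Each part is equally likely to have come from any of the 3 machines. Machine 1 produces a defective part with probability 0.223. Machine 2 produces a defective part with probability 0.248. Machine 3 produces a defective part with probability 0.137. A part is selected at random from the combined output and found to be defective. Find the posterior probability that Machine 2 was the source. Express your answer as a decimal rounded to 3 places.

Posterior probability ≈ 0.408

Tabulate prior·likelihood by source: [1] prior 0.333333, lik 0.223, product 0.07433; [2] prior 0.333333, lik 0.248, product 0.08267; [3] prior 0.333333, lik 0.137, product 0.04567.
Normalizing constant = 0.20267; the posterior for Machine 2 is its product over the sum, 0.08267/0.20267 = 0.408.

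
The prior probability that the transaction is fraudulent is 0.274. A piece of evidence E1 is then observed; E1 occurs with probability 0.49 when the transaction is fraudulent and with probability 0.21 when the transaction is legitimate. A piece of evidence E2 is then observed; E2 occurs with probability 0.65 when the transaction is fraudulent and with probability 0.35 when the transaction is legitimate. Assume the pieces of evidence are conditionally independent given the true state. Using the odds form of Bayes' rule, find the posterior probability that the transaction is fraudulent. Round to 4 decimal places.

Prior odds = 0.274/(1−0.274) = 0.37741.
Likelihood ratio for E1 = 0.49/0.21 = 2.3333.
Likelihood ratio for E2 = 0.65/0.35 = 1.8571.
Posterior odds = prior odds × LR₁ × LR₂ = 1.6354.
Posterior probability = odds/(1+odds) = 1.6354/2.6354 = 0.6206.

Posterior probability ≈ 0.6206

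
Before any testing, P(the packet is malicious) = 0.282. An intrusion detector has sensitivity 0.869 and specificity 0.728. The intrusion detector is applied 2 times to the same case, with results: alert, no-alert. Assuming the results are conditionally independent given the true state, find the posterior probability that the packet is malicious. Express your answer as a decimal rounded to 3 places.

Posterior P(H) ≈ 0.184

Let H be the event that the packet is malicious; start with P(H) = 0.282. P('alert'|H) = 0.869, P('alert'|¬H) = 0.272.
Update on result 1 ('alert'): P(H) ← 0.869·0.2820 / (0.869·0.2820 + 0.272·0.7180) = 0.24506/0.44035 = 0.5565.
Update on result 2 ('no-alert'): P(H) ← 0.131·0.5565 / (0.131·0.5565 + 0.728·0.4435) = 0.072902/0.39577 = 0.1842.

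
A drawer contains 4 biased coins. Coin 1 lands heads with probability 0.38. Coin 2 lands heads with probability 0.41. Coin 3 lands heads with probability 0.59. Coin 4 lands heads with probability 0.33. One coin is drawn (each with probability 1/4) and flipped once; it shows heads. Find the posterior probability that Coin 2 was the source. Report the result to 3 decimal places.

Tabulate prior·likelihood by source: [1] prior 0.25, lik 0.38, product 0.09500; [2] prior 0.25, lik 0.41, product 0.1025; [3] prior 0.25, lik 0.59, product 0.1475; [4] prior 0.25, lik 0.33, product 0.08250.
Normalizing constant = 0.42750; the posterior for Coin 2 is its product over the sum, 0.1025/0.42750 = 0.240.

Posterior probability ≈ 0.240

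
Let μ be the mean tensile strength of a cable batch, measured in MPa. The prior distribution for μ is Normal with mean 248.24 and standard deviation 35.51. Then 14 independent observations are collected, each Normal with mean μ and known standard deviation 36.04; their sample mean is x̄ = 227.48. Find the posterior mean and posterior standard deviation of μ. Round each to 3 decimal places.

With known σ, the Normal prior is conjugate. Weight on the data is w = (n/σ²)/(n/σ² + 1/τ₀²) = 0.0107785/(0.0107785+0.00079305) = 0.93147.
Posterior mean = w·x̄ + (1−w)·μ₀ = 0.93147·227.48 + 0.068534·248.24 = 228.903. Posterior variance = 1/(0.0107785+0.00079305) = 86.4188, so SD = 9.296.

Posterior mean ≈ 228.903; posterior SD ≈ 9.296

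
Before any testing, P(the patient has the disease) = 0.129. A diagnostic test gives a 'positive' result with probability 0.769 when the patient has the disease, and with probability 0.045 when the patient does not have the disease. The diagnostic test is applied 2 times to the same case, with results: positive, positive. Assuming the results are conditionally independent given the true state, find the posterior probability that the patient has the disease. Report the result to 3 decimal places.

Posterior P(H) ≈ 0.977

Let H be the event that the patient has the disease; start with P(H) = 0.129. P('positive'|H) = 0.769, P('positive'|¬H) = 0.045.
Update on result 1 ('positive'): P(H) ← 0.769·0.1290 / (0.769·0.1290 + 0.045·0.8710) = 0.099201/0.13840 = 0.7168.
Update on result 2 ('positive'): P(H) ← 0.769·0.7168 / (0.769·0.7168 + 0.045·0.2832) = 0.55121/0.56396 = 0.9774.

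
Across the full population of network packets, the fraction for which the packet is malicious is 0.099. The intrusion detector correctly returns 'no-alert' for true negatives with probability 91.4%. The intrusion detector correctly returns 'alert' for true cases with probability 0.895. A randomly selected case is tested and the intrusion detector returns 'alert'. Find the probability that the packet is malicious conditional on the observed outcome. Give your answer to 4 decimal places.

P(H | E) ≈ 0.5335

Let H be the event that the packet is malicious. P(H) = 0.099, so P(¬H) = 0.901. With E the 'alert' result, P(E|H) = 0.895 and P(E|¬H) = 0.086.
P(E) = 0.895·0.099 + 0.086·0.901 = 0.088605 + 0.077486 = 0.16609.
By Bayes' theorem, P(H|E) = 0.088605 / 0.16609 = 0.5335.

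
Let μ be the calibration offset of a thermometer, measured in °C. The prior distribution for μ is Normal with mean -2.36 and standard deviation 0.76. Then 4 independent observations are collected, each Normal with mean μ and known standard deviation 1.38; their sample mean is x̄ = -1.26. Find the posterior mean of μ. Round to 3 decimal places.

With known σ, the Normal prior is conjugate. Weight on the data is w = (n/σ²)/(n/σ² + 1/τ₀²) = 2.10040/(2.10040+1.73130) = 0.54816.
Posterior mean = w·x̄ + (1−w)·μ₀ = 0.54816·-1.26 + 0.45184·-2.36 = -1.757.

Posterior mean ≈ -1.757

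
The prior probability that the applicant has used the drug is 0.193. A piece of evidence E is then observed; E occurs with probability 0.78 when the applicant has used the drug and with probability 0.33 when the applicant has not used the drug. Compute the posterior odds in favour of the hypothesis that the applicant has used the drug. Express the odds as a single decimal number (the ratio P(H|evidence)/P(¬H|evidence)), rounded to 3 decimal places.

Posterior odds ≈ 0.565

Prior odds = 0.193/(1−0.193) = 0.23916. In log-odds, ln(0.23916) = -1.4306.
Add log likelihood ratio: ln(2.3636) = 0.86020.
Posterior log-odds = -0.57043, so posterior odds = exp(-0.57043) = 0.56528.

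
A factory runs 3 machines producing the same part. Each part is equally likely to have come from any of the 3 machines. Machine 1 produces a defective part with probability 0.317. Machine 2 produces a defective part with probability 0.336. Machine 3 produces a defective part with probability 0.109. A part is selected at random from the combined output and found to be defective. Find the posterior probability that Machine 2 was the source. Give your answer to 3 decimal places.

Posterior probability ≈ 0.441

P(defective|M1) = 0.317; P(defective|M2) = 0.336; P(defective|M3) = 0.109.
Prior × likelihood for each source: 0.333333·0.317=0.1057, 0.333333·0.336=0.1120, 0.333333·0.109=0.03633. Summing gives P(defective) = 0.25400.
P(Machine 2 | defective) = 0.1120 / 0.25400 = 0.441.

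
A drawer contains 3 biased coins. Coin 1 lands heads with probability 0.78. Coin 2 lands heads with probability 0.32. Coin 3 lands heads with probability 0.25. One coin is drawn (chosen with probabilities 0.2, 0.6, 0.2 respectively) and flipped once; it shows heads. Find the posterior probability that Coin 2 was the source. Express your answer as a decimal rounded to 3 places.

Posterior probability ≈ 0.482

P(heads|C1) = 0.78; P(heads|C2) = 0.32; P(heads|C3) = 0.25.
Prior × likelihood for each source: 0.2·0.78=0.1560, 0.6·0.32=0.1920, 0.2·0.25=0.05000. Summing gives P(heads) = 0.39800.
P(Coin 2 | heads) = 0.1920 / 0.39800 = 0.482.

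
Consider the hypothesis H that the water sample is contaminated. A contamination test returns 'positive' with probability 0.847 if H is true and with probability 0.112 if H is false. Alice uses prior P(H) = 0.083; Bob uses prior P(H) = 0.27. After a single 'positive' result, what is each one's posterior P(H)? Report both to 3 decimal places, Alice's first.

The likelihood ratio for a 'positive' result is 0.847/0.112 = 7.5625.
Alice: prior odds 0.083/0.917 = 0.090513; posterior odds 0.68450; posterior probability 0.406.
Bob: prior odds 0.27/0.73 = 0.36986; posterior odds 2.7971; posterior probability 0.737.

Alice: 0.406; Bob: 0.737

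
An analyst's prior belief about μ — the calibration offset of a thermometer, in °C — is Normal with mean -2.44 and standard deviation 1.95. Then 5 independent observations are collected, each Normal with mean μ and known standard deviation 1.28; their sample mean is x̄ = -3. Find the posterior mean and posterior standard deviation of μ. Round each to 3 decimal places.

Posterior mean ≈ -2.956; posterior SD ≈ 0.549

With known σ, the Normal prior is conjugate. Weight on the data is w = (n/σ²)/(n/σ² + 1/τ₀²) = 3.05176/(3.05176+0.262985) = 0.92066.
Posterior mean = w·x̄ + (1−w)·μ₀ = 0.92066·-3 + 0.079338·-2.44 = -2.956. Posterior variance = 1/(3.05176+0.262985) = 0.301683, so SD = 0.549.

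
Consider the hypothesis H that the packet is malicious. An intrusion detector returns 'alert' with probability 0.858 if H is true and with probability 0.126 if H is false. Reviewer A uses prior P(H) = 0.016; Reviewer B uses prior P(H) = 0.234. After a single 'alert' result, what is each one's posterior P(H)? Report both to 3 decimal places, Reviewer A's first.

The likelihood ratio for an 'alert' result is 0.858/0.126 = 6.8095.
Reviewer A: prior odds 0.016/0.984 = 0.016260; posterior odds 0.11072; posterior probability 0.100.
Reviewer B: prior odds 0.234/0.766 = 0.30548; posterior odds 2.0802; posterior probability 0.675.

Reviewer A: 0.100; Reviewer B: 0.675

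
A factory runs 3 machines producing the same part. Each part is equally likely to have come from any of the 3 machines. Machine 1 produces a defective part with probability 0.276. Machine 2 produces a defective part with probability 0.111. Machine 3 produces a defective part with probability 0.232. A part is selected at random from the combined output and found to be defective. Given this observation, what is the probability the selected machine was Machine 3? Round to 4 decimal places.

P(defective|M1) = 0.276; P(defective|M2) = 0.111; P(defective|M3) = 0.232.
Prior × likelihood for each source: 0.333333·0.276=0.09200, 0.333333·0.111=0.03700, 0.333333·0.232=0.07733. Summing gives P(defective) = 0.20633.
P(Machine 3 | defective) = 0.07733 / 0.20633 = 0.3748.

Posterior probability ≈ 0.3748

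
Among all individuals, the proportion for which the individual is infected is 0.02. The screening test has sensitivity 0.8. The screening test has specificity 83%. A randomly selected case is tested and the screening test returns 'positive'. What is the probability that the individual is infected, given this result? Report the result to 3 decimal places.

Write H for 'the individual is infected'. Prior odds H:¬H = 0.02/0.98 = 0.020408. For the 'positive' outcome, the likelihood ratio is 0.8/0.17 = 4.7059.
Posterior odds = 0.020408 × 4.7059 = 0.096038, so P(H|E) = 0.096038/(1+0.096038) = 0.088.

P(H | E) ≈ 0.088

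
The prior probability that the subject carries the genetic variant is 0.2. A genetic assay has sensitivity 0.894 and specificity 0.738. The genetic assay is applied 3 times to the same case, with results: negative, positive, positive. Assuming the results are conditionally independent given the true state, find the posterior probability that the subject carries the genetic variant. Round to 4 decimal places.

With H the event that the subject carries the genetic variant, the joint likelihood of the observed sequence is P(data|H) = 0.106·0.894·0.894 = 0.084719 and P(data|¬H) = 0.738·0.262·0.262 = 0.050659.
Bayes: P(H|data) = 0.2·0.084719 / (0.2·0.084719 + 0.8·0.050659) = 0.016944/0.057471 = 0.2948.

Posterior P(H) ≈ 0.2948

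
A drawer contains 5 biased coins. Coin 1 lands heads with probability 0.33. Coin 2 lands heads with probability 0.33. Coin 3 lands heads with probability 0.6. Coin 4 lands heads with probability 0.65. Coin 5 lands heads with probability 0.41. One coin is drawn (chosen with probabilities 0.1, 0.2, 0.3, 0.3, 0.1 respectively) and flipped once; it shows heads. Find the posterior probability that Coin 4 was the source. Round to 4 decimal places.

P(heads|C1) = 0.33; P(heads|C2) = 0.33; P(heads|C3) = 0.6; P(heads|C4) = 0.65; P(heads|C5) = 0.41.
Prior × likelihood for each source: 0.1·0.33=0.03300, 0.2·0.33=0.06600, 0.3·0.6=0.1800, 0.3·0.65=0.1950, 0.1·0.41=0.04100. Summing gives P(heads) = 0.51500.
P(Coin 4 | heads) = 0.1950 / 0.51500 = 0.3786.

Posterior probability ≈ 0.3786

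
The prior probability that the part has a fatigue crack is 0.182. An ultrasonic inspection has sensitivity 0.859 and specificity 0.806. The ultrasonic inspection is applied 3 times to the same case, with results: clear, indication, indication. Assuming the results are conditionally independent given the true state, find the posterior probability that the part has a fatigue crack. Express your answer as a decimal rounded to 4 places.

Posterior P(H) ≈ 0.4328

With H the event that the part has a fatigue crack, the joint likelihood of the observed sequence is P(data|H) = 0.141·0.859·0.859 = 0.10404 and P(data|¬H) = 0.806·0.194·0.194 = 0.030335.
Bayes: P(H|data) = 0.182·0.10404 / (0.182·0.10404 + 0.818·0.030335) = 0.018936/0.043749 = 0.4328.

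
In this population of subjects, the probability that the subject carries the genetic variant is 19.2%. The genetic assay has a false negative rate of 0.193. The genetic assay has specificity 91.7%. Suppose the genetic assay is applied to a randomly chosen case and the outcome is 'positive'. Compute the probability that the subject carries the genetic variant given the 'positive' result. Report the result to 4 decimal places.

Write H for 'the subject carries the genetic variant'. Prior odds H:¬H = 0.192/0.808 = 0.23762. For the 'positive' outcome, the likelihood ratio is 0.807/0.083 = 9.7229.
Posterior odds = 0.23762 × 9.7229 = 2.3104, so P(H|E) = 2.3104/(1+2.3104) = 0.6979.

P(H | E) ≈ 0.6979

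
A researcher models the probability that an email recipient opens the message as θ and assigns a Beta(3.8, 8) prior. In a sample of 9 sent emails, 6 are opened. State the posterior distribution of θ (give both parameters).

Observing 6 successes and 3 failures updates Beta(3.8, 8) by adding the success and failure counts to the two shape parameters: α = 3.8+6 = 9.8, β = 8+3 = 11.

Posterior: Beta(9.8, 11)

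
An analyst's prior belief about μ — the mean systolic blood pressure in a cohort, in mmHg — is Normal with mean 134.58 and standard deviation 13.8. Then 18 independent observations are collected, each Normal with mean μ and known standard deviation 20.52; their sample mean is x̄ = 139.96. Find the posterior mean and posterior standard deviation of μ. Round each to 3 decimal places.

With known σ, the Normal prior is conjugate. Weight on the data is w = (n/σ²)/(n/σ² + 1/τ₀²) = 0.0427482/(0.0427482+0.00525100) = 0.89060.
Posterior mean = w·x̄ + (1−w)·μ₀ = 0.89060·139.96 + 0.10940·134.58 = 139.371. Posterior variance = 1/(0.0427482+0.00525100) = 20.8337, so SD = 4.564.

Posterior mean ≈ 139.371; posterior SD ≈ 4.564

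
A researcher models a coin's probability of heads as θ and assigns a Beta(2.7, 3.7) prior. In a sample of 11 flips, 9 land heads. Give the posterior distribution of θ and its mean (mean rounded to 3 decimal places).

Posterior: Beta(11.7, 5.7); mean ≈ 0.672

The binomial likelihood is conjugate to the Beta prior: with 9 successes and 2 failures, the posterior is Beta(2.7+9, 3.7+2) = Beta(11.7, 5.7).
Posterior mean = α/(α+β) = 11.7/17.4 = 0.672.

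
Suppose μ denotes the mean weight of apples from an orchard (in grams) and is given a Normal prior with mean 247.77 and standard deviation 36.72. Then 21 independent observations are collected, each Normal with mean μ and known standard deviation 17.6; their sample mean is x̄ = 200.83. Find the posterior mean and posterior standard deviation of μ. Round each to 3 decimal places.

Posterior mean ≈ 201.338; posterior SD ≈ 3.820

Prior precision 1/τ₀² = 1/36.72² = 0.00074164; data precision n/σ² = 21/17.6² = 0.0677944.
Posterior precision = 0.00074164 + 0.0677944 = 0.0685361, giving posterior SD = 1/√0.0685361 = 3.820.
Posterior mean = (0.00074164·247.77 + 0.0677944·200.83) / 0.0685361 = 201.338.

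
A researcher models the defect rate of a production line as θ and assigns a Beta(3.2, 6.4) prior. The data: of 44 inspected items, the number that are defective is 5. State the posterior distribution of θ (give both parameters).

Observing 5 successes and 39 failures updates Beta(3.2, 6.4) by adding the success and failure counts to the two shape parameters: α = 3.2+5 = 8.2, β = 6.4+39 = 45.4.

Posterior: Beta(8.2, 45.4)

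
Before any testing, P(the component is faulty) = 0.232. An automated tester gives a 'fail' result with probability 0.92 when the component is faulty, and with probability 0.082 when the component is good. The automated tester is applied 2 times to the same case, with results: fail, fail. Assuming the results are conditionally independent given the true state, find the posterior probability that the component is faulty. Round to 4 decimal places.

Posterior P(H) ≈ 0.9744

Let H be the event that the component is faulty; start with P(H) = 0.232. P('fail'|H) = 0.92, P('fail'|¬H) = 0.082.
Update on result 1 ('fail'): P(H) ← 0.92·0.2320 / (0.92·0.2320 + 0.082·0.7680) = 0.21344/0.27642 = 0.7722.
Update on result 2 ('fail'): P(H) ← 0.92·0.7722 / (0.92·0.7722 + 0.082·0.2278) = 0.71040/0.72908 = 0.9744.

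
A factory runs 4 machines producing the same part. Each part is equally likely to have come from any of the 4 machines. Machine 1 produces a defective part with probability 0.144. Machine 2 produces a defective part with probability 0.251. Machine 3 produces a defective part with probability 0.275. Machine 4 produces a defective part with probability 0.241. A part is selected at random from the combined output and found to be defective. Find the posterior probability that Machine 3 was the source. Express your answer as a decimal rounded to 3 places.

Tabulate prior·likelihood by source: [1] prior 0.25, lik 0.144, product 0.03600; [2] prior 0.25, lik 0.251, product 0.06275; [3] prior 0.25, lik 0.275, product 0.06875; [4] prior 0.25, lik 0.241, product 0.06025.
Normalizing constant = 0.22775; the posterior for Machine 3 is its product over the sum, 0.06875/0.22775 = 0.302.

Posterior probability ≈ 0.302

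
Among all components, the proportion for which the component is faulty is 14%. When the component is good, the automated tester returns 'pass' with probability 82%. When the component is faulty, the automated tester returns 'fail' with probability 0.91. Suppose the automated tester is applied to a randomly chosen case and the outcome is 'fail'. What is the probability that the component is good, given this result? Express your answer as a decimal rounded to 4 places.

P(¬H | E) ≈ 0.5485

Let H be the event that the component is faulty. P(H) = 0.14, so P(¬H) = 0.86. With E the 'fail' result, P(E|H) = 0.91 and P(E|¬H) = 0.18.
P(E) = 0.91·0.14 + 0.18·0.86 = 0.12740 + 0.15480 = 0.28220.
By Bayes' theorem, P(H|E) = 0.12740 / 0.28220 = 0.4515. Hence P(¬H|E) = 1 − 0.4515 = 0.5485.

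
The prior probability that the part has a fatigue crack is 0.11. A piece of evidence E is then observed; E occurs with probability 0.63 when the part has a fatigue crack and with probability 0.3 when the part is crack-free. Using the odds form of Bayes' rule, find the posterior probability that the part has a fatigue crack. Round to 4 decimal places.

Posterior probability ≈ 0.2061

Prior odds = 0.11/(1−0.11) = 0.12360. In log-odds, ln(0.12360) = -2.0907.
Add log likelihood ratio: ln(2.1000) = 0.74194.
Posterior log-odds = -1.3488, so posterior odds = exp(-1.3488) = 0.25955. Converting, P(H|E) = 0.25955/1.2596 = 0.2061.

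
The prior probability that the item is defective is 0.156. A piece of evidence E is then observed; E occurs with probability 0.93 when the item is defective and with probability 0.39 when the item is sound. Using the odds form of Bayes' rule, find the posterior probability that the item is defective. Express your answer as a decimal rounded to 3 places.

Posterior probability ≈ 0.306

Prior odds = 0.156/(1−0.156) = 0.18483. In log-odds, ln(0.18483) = -1.6883.
Add log likelihood ratio: ln(2.3846) = 0.86904.
Posterior log-odds = -0.81926, so posterior odds = exp(-0.81926) = 0.44076. Converting, P(H|E) = 0.44076/1.4408 = 0.306.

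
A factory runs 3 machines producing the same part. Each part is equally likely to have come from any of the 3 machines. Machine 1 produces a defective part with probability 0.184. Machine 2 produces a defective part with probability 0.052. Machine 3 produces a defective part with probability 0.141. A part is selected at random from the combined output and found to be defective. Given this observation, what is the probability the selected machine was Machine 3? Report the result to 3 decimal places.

P(defective|M1) = 0.184; P(defective|M2) = 0.052; P(defective|M3) = 0.141.
Prior × likelihood for each source: 0.333333·0.184=0.06133, 0.333333·0.052=0.01733, 0.333333·0.141=0.04700. Summing gives P(defective) = 0.12567.
P(Machine 3 | defective) = 0.04700 / 0.12567 = 0.374.

Posterior probability ≈ 0.374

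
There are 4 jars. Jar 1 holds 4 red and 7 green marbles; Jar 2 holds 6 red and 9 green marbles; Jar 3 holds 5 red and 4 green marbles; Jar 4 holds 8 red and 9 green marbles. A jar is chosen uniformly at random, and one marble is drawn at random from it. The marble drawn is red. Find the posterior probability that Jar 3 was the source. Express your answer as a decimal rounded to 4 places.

P(red|Jar 1) = 0.3636; P(red|Jar 2) = 0.4; P(red|Jar 3) = 0.5556; P(red|Jar 4) = 0.4706.
Prior × likelihood for each source: 0.25·0.3636=0.09091, 0.25·0.4=0.1000, 0.25·0.5556=0.1389, 0.25·0.4706=0.1176. Summing gives P(red) = 0.44745.
P(Jar 3 | red) = 0.1389 / 0.44745 = 0.3104.

Posterior probability ≈ 0.3104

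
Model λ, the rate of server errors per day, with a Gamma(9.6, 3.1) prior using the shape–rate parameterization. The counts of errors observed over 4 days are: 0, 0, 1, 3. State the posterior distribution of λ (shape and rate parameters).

The Poisson likelihood adds the total count to the shape and the number of exposure periods to the rate. Here ∑xᵢ = 4 and n = 4, so shape 9.6→13.6 and rate 3.1→7.1.

Posterior: Gamma(shape=13.6, rate=7.1)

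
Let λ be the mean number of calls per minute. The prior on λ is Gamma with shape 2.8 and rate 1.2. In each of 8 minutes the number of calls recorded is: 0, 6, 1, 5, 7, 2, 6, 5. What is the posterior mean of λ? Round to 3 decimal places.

Posterior mean ≈ 3.783

Total count ∑xᵢ = 32 over n = 8 minutes.
Gamma is conjugate to the Poisson likelihood: posterior is Gamma(shape = 2.8+32 = 34.8, rate = 1.2+8 = 9.2).
E[λ | data] = 34.8/9.2 = 3.783.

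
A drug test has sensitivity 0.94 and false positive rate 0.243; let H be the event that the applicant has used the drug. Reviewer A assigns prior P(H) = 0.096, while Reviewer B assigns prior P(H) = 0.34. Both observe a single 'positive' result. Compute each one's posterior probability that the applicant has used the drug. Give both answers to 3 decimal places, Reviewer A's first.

P('+'|H) = 0.94, P('+'|¬H) = 0.243.
Reviewer A: numerator 0.94·0.096 = 0.090240; evidence = 0.090240+0.243·0.904 = 0.30991; posterior = 0.291.
Reviewer B: numerator 0.94·0.34 = 0.31960; evidence = 0.31960+0.243·0.66 = 0.47998; posterior = 0.666.

Reviewer A: 0.291; Reviewer B: 0.666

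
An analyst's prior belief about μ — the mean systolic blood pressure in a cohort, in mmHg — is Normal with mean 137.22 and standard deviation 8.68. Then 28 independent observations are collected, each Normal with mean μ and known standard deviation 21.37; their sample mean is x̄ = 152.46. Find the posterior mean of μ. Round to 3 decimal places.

Posterior mean ≈ 149.748

With known σ, the Normal prior is conjugate. Weight on the data is w = (n/σ²)/(n/σ² + 1/τ₀²) = 0.0613125/(0.0613125+0.0132727) = 0.82205.
Posterior mean = w·x̄ + (1−w)·μ₀ = 0.82205·152.46 + 0.17795·137.22 = 149.748.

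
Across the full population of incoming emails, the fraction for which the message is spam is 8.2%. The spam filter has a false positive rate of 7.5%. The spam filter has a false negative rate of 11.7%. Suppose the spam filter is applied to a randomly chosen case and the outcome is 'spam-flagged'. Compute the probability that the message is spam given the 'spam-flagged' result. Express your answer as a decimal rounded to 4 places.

Let H be the event that the message is spam. P(H) = 0.082, so P(¬H) = 0.918. With E the 'spam-flagged' result, P(E|H) = 0.883 and P(E|¬H) = 0.075.
P(E) = 0.883·0.082 + 0.075·0.918 = 0.072406 + 0.068850 = 0.14126.
By Bayes' theorem, P(H|E) = 0.072406 / 0.14126 = 0.5126.

P(H | E) ≈ 0.5126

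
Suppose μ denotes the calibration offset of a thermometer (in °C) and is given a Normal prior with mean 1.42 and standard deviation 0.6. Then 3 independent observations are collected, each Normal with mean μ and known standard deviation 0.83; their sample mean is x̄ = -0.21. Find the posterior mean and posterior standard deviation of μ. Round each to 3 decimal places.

Prior precision 1/τ₀² = 1/0.6² = 2.77778; data precision n/σ² = 3/0.83² = 4.35477.
Posterior precision = 2.77778 + 4.35477 = 7.13255, giving posterior SD = 1/√7.13255 = 0.374.
Posterior mean = (2.77778·1.42 + 4.35477·-0.21) / 7.13255 = 0.425.

Posterior mean ≈ 0.425; posterior SD ≈ 0.374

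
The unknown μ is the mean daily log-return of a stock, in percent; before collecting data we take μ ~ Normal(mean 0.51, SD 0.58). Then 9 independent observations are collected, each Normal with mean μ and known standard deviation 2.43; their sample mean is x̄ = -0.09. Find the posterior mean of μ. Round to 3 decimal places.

With known σ, the Normal prior is conjugate. Weight on the data is w = (n/σ²)/(n/σ² + 1/τ₀²) = 1.52416/(1.52416+2.97265) = 0.33894.
Posterior mean = w·x̄ + (1−w)·μ₀ = 0.33894·-0.09 + 0.66106·0.51 = 0.307.

Posterior mean ≈ 0.307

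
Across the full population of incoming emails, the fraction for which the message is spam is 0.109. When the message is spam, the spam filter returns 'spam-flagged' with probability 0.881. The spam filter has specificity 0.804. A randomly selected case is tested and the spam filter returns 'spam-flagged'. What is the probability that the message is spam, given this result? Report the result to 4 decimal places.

P(H | E) ≈ 0.3548

Write H for 'the message is spam'. Prior odds H:¬H = 0.109/0.891 = 0.12233. For the 'spam-flagged' outcome, the likelihood ratio is 0.881/0.196 = 4.4949.
Posterior odds = 0.12233 × 4.4949 = 0.54988, so P(H|E) = 0.54988/(1+0.54988) = 0.3548.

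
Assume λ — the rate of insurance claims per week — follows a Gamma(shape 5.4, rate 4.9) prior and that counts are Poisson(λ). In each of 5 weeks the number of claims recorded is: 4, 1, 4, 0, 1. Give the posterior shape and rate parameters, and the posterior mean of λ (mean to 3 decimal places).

The Poisson likelihood adds the total count to the shape and the number of exposure periods to the rate. Here ∑xᵢ = 10 and n = 5, so shape 5.4→15.4 and rate 4.9→9.9.
E[λ | data] = 15.4/9.9 = 1.556.

Posterior: Gamma(shape=15.4, rate=9.9); mean ≈ 1.556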